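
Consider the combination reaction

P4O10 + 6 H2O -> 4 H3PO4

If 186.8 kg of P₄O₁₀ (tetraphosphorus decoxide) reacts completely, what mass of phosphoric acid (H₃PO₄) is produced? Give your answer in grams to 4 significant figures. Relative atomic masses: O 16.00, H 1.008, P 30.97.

257900 g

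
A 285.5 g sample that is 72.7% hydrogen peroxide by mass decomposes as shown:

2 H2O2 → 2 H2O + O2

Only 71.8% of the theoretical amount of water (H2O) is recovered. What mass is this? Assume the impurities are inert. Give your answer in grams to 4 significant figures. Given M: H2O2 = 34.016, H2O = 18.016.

Pure H2O2 available = 285.5 g × 0.727 = 207.56 g.
n(H2O2) = 207.56 g / 34.016 g/mol = 6.1018 mol.
From the equation the H2O2:H2O mole ratio is 2:2, so n(H2O) = 6.1018 × 2/2 = 6.1018 mol.
Mass of H2O = 6.1018 mol × 18.016 g/mol = 109.93 g.
Actual mass collected = 109.93 g × 0.718 = 78.930 g.

78.93 g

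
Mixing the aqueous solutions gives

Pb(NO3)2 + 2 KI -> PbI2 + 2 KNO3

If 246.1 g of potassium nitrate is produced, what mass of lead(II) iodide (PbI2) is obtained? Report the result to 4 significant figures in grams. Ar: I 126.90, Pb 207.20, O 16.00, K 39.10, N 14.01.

561.0 g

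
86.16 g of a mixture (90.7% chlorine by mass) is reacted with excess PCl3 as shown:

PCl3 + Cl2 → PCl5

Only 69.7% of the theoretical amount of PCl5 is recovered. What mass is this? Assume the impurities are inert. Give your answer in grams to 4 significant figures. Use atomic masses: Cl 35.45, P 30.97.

160.0 g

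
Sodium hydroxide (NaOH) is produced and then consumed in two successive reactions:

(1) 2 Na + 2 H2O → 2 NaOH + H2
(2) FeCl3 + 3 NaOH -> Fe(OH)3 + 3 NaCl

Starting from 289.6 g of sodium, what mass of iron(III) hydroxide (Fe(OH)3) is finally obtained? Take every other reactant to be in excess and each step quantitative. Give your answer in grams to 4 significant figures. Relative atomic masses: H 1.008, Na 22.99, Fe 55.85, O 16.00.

M(Na) = 22.99 g/mol.
M(Fe(OH)3) = 55.85 + 3(16.00) + 3(1.008) = 106.874 g/mol.
n(Na) = 289.60 / 22.99 = 12.597 mol.
Step 1 gives a 2:2 ratio of Na to NaOH, so n(NaOH) = 12.597 mol.
In step 2 the NaOH:Fe(OH)3 ratio is 3:1, so n(Fe(OH)3) = 4.1989 mol.
Mass of Fe(OH)3 = 4.1989 × 106.874 = 448.76 g.

448.8 g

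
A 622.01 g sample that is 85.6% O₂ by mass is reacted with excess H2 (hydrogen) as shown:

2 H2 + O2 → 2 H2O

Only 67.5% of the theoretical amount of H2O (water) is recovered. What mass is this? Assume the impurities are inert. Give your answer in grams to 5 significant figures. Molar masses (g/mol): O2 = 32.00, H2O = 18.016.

Pure O2 available = 622.01 g × 0.856 = 532.441 g.
n(O2) = 532.441 g / 32.00 g/mol = 16.6388 mol.
From the equation the O2:H2O mole ratio is 1:2, so n(H2O) = 16.6388 × 2/1 = 33.2775 mol.
Mass of H2O = 33.2775 mol × 18.016 g/mol = 599.528 g.
Actual mass collected = 599.528 g × 0.675 = 404.681 g.

404.68 g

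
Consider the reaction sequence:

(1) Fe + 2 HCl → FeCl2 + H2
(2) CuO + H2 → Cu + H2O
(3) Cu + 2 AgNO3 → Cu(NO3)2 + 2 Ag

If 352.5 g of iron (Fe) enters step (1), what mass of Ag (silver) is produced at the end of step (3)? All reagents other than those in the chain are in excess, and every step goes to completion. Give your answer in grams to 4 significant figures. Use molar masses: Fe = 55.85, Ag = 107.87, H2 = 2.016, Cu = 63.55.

1362 g

n(Fe) = 352.5 / 55.85 = 6.3115 mol.
Reaction (1): Fe→H2 ratio 1:1 ⇒ n(H2) = 6.3115 mol.
Reaction (2): H2→Cu ratio 1:1 ⇒ n(Cu) = 6.3115 mol.
Reaction (3): Cu→Ag ratio 1:2 ⇒ n(Ag) = 12.623 mol.
Mass of Ag = 12.623 × 107.87 = 1361.7 g.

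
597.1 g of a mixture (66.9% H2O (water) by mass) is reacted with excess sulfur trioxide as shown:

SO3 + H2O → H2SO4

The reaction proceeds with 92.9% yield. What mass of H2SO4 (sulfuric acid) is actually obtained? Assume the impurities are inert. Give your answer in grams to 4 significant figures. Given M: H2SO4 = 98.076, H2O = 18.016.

Pure H2O available = 597.1 g × 0.669 = 399.46 g.
n(H2O) = 399.46 g / 18.016 g/mol = 22.173 mol.
From the equation the H2O:H2SO4 mole ratio is 1:1, so n(H2SO4) = 22.173 × 1/1 = 22.173 mol.
Mass of H2SO4 = 22.173 mol × 98.076 g/mol = 2174.6 g.
Actual mass collected = 2174.6 g × 0.929 = 2020.2 g.

2020 g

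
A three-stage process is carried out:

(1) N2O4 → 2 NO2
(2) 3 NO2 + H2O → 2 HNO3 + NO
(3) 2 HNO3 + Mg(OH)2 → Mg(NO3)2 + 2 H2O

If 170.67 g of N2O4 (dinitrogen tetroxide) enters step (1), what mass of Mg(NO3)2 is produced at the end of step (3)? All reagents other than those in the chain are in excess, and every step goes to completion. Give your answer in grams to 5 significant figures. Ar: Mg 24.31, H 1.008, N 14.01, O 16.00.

183.41 g

M(N2O4) = 2(14.01) + 4(16.00) = 92.02 g/mol.
M(Mg(NO3)2) = 24.31 + 2(14.01) + 6(16.00) = 148.33 g/mol.
n(N2O4) = 170.67 / 92.02 = 1.85471 mol.
Reaction (1): N2O4→NO2 ratio 1:2 ⇒ n(NO2) = 3.70941 mol.
Reaction (2): NO2→HNO3 ratio 3:2 ⇒ n(HNO3) = 2.47294 mol.
Reaction (3): HNO3→Mg(NO3)2 ratio 2:1 ⇒ n(Mg(NO3)2) = 1.23647 mol.
Mass of Mg(NO3)2 = 1.23647 × 148.33 = 183.406 g.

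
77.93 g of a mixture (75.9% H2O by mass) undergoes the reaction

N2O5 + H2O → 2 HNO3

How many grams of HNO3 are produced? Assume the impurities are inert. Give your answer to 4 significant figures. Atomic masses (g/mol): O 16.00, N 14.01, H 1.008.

Mass of pure H2O = 77.93 g × 0.759 = 59.149 g.
M(H2O) = 2(1.008) + 16.00 = 18.016 g/mol.
M(HNO3) = 1.008 + 14.01 + 3(16.00) = 63.018 g/mol.
n(H2O) = 59.149 g / 18.016 g/mol = 3.2831 mol.
From the equation the H2O:HNO3 mole ratio is 1:2, so n(HNO3) = 3.2831 × 2/1 = 6.5663 mol.
Mass of HNO3 = 6.5663 mol × 63.018 g/mol = 413.79 g.

413.8 g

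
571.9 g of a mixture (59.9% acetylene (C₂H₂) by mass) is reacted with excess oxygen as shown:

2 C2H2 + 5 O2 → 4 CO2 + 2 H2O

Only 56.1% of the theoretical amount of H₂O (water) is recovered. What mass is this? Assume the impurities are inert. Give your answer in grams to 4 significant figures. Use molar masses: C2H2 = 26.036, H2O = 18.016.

133.0 g

Pure C2H2 available = 571.9 g × 0.599 = 342.57 g.
n(C2H2) = 342.57 g / 26.036 g/mol = 13.157 mol.
From the equation the C2H2:H2O mole ratio is 2:2, so n(H2O) = 13.157 × 2/2 = 13.157 mol.
Mass of H2O = 13.157 mol × 18.016 g/mol = 237.05 g.
Actual mass collected = 237.05 g × 0.561 = 132.98 g.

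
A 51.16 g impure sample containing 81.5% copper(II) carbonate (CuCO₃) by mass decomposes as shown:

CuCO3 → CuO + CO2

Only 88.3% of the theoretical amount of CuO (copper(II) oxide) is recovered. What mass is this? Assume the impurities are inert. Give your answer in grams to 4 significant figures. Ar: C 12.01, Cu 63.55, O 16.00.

Pure CuCO3 available = 51.16 g × 0.815 = 41.695 g.
M(CuCO3) = 63.55 + 12.01 + 3(16.00) = 123.56 g/mol.
M(CuO) = 63.55 + 16.00 = 79.55 g/mol.
n(CuCO3) = 41.695 g / 123.56 g/mol = 0.33745 mol.
From the equation the CuCO3:CuO mole ratio is 1:1, so n(CuO) = 0.33745 × 1/1 = 0.33745 mol.
Mass of CuO = 0.33745 mol × 79.55 g/mol = 26.844 g.
Actual mass collected = 26.844 g × 0.883 = 23.703 g.

23.70 g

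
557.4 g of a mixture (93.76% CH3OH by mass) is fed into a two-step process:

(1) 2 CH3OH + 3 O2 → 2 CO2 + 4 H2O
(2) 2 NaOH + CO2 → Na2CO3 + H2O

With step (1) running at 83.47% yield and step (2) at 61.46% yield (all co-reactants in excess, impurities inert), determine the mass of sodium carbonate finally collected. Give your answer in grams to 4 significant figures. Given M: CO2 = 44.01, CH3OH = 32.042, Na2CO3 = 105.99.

Pure CH3OH = 557.4 × 0.9376 = 522.62 g.
n(CH3OH) = 522.62 / 32.042 = 16.310 mol.
Step 1 (CH3OH:CO2 = 2:2): theoretical n(CO2) = 16.310 mol; at 83.47% yield, n(CO2) = 13.614 mol.
Step 2 (CO2:Na2CO3 = 1:1): theoretical n(Na2CO3) = 13.614 mol, so theoretical mass = 13.614 × 105.99 = 1443.0 g.
At 61.46% yield, actual mass of Na2CO3 = 1443.0 × 0.6146 = 886.86 g.

886.9 g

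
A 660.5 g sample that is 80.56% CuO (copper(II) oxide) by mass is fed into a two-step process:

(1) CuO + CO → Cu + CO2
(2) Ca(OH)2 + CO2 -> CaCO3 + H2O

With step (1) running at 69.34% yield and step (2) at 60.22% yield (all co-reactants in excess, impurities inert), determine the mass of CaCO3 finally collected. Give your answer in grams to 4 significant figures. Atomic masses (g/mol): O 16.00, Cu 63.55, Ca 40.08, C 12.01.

Pure CuO = 660.5 × 0.8056 = 532.10 g.
M(CuO) = 63.55 + 16.00 = 79.55 g/mol.
M(CaCO3) = 40.08 + 12.01 + 3(16.00) = 100.09 g/mol.
n(CuO) = 532.10 / 79.55 = 6.6889 mol.
Step 1 (CuO:CO2 = 1:1): theoretical n(CO2) = 6.6889 mol; at 69.34% yield, n(CO2) = 4.6381 mol.
Step 2 (CO2:CaCO3 = 1:1): theoretical n(CaCO3) = 4.6381 mol, so theoretical mass = 4.6381 × 100.09 = 464.22 g.
At 60.22% yield, actual mass of CaCO3 = 464.22 × 0.6022 = 279.56 g.

279.6 g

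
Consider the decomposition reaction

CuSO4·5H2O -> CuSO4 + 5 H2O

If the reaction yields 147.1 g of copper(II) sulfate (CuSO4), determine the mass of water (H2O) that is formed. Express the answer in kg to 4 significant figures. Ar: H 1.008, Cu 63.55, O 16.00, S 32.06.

M(CuSO4) = 63.55 + 32.06 + 4(16.00) = 159.61 g/mol.
M(H2O) = 2(1.008) + 16.00 = 18.016 g/mol.
n(CuSO4) = 147.10 g / 159.61 g/mol = 0.92162 mol.
From the equation the CuSO4:H2O mole ratio is 1:5, so n(H2O) = 0.92162 × 5/1 = 4.6081 mol.
Mass of H2O = 4.6081 mol × 18.016 g/mol = 83.020 g.
Converting to kg: 83.020 g = 0.08302 kg.

0.08302 kg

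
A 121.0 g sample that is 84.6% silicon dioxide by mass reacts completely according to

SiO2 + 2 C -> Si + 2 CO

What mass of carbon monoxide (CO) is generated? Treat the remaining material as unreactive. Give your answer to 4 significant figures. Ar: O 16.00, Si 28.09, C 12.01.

95.43 g

Mass of pure SiO2 = 121.0 g × 0.846 = 102.37 g.
M(SiO2) = 28.09 + 2(16.00) = 60.09 g/mol.
M(CO) = 12.01 + 16.00 = 28.01 g/mol.
n(SiO2) = 102.37 g / 60.09 g/mol = 1.7035 mol.
From the equation the SiO2:CO mole ratio is 1:2, so n(CO) = 1.7035 × 2/1 = 3.4071 mol.
Mass of CO = 3.4071 mol × 28.01 g/mol = 95.433 g.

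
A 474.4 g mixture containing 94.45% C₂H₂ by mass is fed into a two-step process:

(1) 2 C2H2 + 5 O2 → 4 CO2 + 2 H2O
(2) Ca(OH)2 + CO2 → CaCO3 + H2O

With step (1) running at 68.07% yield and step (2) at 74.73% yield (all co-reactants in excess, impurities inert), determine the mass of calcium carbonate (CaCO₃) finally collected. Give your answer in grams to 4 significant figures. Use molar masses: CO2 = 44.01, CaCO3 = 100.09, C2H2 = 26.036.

1752 g

Pure C2H2 = 474.4 × 0.9445 = 448.07 g.
n(C2H2) = 448.07 / 26.036 = 17.210 mol.
Step 1 (C2H2:CO2 = 2:4): theoretical n(CO2) = 34.419 mol; at 68.07% yield, n(CO2) = 23.429 mol.
Step 2 (CO2:CaCO3 = 1:1): theoretical n(CaCO3) = 23.429 mol, so theoretical mass = 23.429 × 100.09 = 2345.0 g.
At 74.73% yield, actual mass of CaCO3 = 2345.0 × 0.7473 = 1752.4 g.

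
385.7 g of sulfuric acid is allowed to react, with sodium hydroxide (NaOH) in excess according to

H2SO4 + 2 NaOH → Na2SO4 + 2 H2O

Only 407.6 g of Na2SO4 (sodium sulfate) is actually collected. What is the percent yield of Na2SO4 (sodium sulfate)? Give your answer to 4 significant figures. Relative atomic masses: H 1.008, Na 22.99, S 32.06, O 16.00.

M(H2SO4) = 2(1.008) + 32.06 + 4(16.00) = 98.076 g/mol.
M(Na2SO4) = 2(22.99) + 32.06 + 4(16.00) = 142.04 g/mol.
n(H2SO4) = 385.70 g / 98.076 g/mol = 3.9327 mol.
From the equation the H2SO4:Na2SO4 mole ratio is 1:1, so n(Na2SO4) = 3.9327 × 1/1 = 3.9327 mol.
Mass of Na2SO4 = 3.9327 mol × 142.04 g/mol = 558.60 g.
This is the theoretical yield. Percent yield = 407.6 g / 558.60 g × 100% = 72.969%.

72.97 %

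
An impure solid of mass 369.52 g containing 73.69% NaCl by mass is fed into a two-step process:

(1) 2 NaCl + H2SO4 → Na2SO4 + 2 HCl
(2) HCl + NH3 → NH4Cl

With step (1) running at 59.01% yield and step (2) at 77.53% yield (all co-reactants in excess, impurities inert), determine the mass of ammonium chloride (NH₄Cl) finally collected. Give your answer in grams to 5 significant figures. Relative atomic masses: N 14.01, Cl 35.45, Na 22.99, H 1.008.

Pure NaCl = 369.52 × 0.7369 = 272.299 g.
M(NaCl) = 22.99 + 35.45 = 58.44 g/mol.
M(NH4Cl) = 14.01 + 4(1.008) + 35.45 = 53.492 g/mol.
n(NaCl) = 272.299 / 58.44 = 4.65947 mol.
Step 1 (NaCl:HCl = 2:2): theoretical n(HCl) = 4.65947 mol; at 59.01% yield, n(HCl) = 2.74955 mol.
Step 2 (HCl:NH4Cl = 1:1): theoretical n(NH4Cl) = 2.74955 mol, so theoretical mass = 2.74955 × 53.492 = 147.079 g.
At 77.53% yield, actual mass of NH4Cl = 147.079 × 0.7753 = 114.030 g.

114.03 g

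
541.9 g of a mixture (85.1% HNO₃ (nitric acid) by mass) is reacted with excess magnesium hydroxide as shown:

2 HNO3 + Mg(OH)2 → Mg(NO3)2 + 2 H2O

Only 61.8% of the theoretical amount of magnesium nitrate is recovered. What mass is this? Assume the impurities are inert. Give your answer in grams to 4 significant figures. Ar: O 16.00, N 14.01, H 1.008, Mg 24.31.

Pure HNO3 available = 541.9 g × 0.851 = 461.16 g.
M(HNO3) = 1.008 + 14.01 + 3(16.00) = 63.018 g/mol.
M(Mg(NO3)2) = 24.31 + 2(14.01) + 6(16.00) = 148.33 g/mol.
n(HNO3) = 461.16 g / 63.018 g/mol = 7.3179 mol.
From the equation the HNO3:Mg(NO3)2 mole ratio is 2:1, so n(Mg(NO3)2) = 7.3179 × 1/2 = 3.6589 mol.
Mass of Mg(NO3)2 = 3.6589 mol × 148.33 g/mol = 542.73 g.
Actual mass collected = 542.73 g × 0.618 = 335.41 g.

335.4 g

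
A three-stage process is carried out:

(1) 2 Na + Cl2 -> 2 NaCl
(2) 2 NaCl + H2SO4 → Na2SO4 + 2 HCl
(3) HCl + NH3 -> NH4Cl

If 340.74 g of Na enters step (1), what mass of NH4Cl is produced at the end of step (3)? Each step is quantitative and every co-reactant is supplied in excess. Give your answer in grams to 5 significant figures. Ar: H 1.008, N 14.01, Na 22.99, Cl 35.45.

M(Na) = 22.99 g/mol.
M(NH4Cl) = 14.01 + 4(1.008) + 35.45 = 53.492 g/mol.
n(Na) = 340.74 / 22.99 = 14.8212 mol.
Reaction (1): Na→NaCl ratio 2:2 ⇒ n(NaCl) = 14.8212 mol.
Reaction (2): NaCl→HCl ratio 2:2 ⇒ n(HCl) = 14.8212 mol.
Reaction (3): HCl→NH4Cl ratio 1:1 ⇒ n(NH4Cl) = 14.8212 mol.
Mass of NH4Cl = 14.8212 × 53.492 = 792.817 g.

792.82 g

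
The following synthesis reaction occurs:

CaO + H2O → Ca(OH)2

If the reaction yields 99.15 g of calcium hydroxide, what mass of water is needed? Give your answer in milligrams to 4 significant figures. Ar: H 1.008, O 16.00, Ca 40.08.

M(Ca(OH)2) = 40.08 + 2(16.00) + 2(1.008) = 74.096 g/mol.
M(H2O) = 2(1.008) + 16.00 = 18.016 g/mol.
n(Ca(OH)2) = 99.150 g / 74.096 g/mol = 1.3381 mol.
From the equation the Ca(OH)2:H2O mole ratio is 1:1, so n(H2O) = 1.3381 × 1/1 = 1.3381 mol.
Mass of H2O = 1.3381 mol × 18.016 g/mol = 24.108 g.
Converting to mg: 24.108 g = 24110 mg.

24110 mg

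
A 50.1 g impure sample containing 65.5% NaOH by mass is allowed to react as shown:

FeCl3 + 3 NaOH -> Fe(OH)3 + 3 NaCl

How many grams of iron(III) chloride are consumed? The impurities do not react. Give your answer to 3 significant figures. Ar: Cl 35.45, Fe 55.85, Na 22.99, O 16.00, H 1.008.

Mass of pure NaOH = 50.1 g × 0.655 = 32.82 g.
M(NaOH) = 22.99 + 16.00 + 1.008 = 39.998 g/mol.
M(FeCl3) = 55.85 + 3(35.45) = 162.20 g/mol.
n(NaOH) = 32.82 g / 39.998 g/mol = 0.8204 mol.
From the equation the NaOH:FeCl3 mole ratio is 3:1, so n(FeCl3) = 0.8204 × 1/3 = 0.2735 mol.
Mass of FeCl3 = 0.2735 mol × 162.20 g/mol = 44.36 g.

44.4 g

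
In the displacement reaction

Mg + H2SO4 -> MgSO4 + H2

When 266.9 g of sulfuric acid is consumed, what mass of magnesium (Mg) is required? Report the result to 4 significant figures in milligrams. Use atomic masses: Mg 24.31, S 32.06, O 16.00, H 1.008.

66160 mg

M(H2SO4) = 2(1.008) + 32.06 + 4(16.00) = 98.076 g/mol.
M(Mg) = 24.31 g/mol.
n(H2SO4) = 266.90 g / 98.076 g/mol = 2.7214 mol.
From the equation the H2SO4:Mg mole ratio is 1:1, so n(Mg) = 2.7214 × 1/1 = 2.7214 mol.
Mass of Mg = 2.7214 mol × 24.31 g/mol = 66.156 g.
Converting to mg: 66.156 g = 66160 mg.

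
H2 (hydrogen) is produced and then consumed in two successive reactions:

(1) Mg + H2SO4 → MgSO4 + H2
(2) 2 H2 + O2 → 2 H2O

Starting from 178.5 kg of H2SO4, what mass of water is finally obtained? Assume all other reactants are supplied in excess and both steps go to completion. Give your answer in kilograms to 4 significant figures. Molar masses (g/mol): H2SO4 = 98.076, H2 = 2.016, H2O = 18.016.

178.5 kg = 178500 g.
n(H2SO4) = 178500 / 98.076 = 1820.0 mol.
Step 1 gives a 1:1 ratio of H2SO4 to H2, so n(H2) = 1820.0 mol.
In step 2 the H2:H2O ratio is 2:2, so n(H2O) = 1820.0 mol.
Mass of H2O = 1820.0 × 18.016 = 32789 g = 32.79 kg.

32.79 kg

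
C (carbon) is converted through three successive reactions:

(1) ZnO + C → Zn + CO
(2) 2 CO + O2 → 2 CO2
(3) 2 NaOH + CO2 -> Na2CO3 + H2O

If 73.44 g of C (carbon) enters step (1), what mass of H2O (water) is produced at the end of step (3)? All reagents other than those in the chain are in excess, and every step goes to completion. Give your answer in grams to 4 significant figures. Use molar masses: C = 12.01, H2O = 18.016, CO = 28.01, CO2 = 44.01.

110.2 g

n(C) = 73.44 / 12.01 = 6.1149 mol.
Reaction (1): C→CO ratio 1:1 ⇒ n(CO) = 6.1149 mol.
Reaction (2): CO→CO2 ratio 2:2 ⇒ n(CO2) = 6.1149 mol.
Reaction (3): CO2→H2O ratio 1:1 ⇒ n(H2O) = 6.1149 mol.
Mass of H2O = 6.1149 × 18.016 = 110.17 g.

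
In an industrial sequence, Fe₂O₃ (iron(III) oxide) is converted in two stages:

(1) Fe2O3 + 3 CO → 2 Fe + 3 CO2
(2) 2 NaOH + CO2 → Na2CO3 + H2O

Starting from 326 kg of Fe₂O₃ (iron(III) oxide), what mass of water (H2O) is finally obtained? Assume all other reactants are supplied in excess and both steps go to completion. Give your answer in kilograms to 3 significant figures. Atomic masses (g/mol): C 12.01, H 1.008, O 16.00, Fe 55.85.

110 kg

M(Fe2O3) = 2(55.85) + 3(16.00) = 159.70 g/mol.
M(H2O) = 2(1.008) + 16.00 = 18.016 g/mol.
326 kg = 326000 g.
n(Fe2O3) = 326000 / 159.70 = 2041 mol.
Step 1 gives a 1:3 ratio of Fe2O3 to CO2, so n(CO2) = 6124 mol.
In step 2 the CO2:H2O ratio is 1:1, so n(H2O) = 6124 mol.
Mass of H2O = 6124 × 18.016 = 110300 g = 110 kg.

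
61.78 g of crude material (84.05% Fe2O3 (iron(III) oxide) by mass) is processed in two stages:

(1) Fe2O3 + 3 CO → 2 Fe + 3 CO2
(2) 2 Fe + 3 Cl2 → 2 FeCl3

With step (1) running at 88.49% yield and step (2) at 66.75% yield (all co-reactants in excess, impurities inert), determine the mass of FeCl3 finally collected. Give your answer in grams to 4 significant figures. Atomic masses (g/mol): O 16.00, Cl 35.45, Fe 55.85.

62.30 g

Pure Fe2O3 = 61.78 × 0.8405 = 51.926 g.
M(Fe2O3) = 2(55.85) + 3(16.00) = 159.70 g/mol.
M(FeCl3) = 55.85 + 3(35.45) = 162.20 g/mol.
n(Fe2O3) = 51.926 / 159.70 = 0.32515 mol.
Step 1 (Fe2O3:Fe = 1:2): theoretical n(Fe) = 0.65030 mol; at 88.49% yield, n(Fe) = 0.57545 mol.
Step 2 (Fe:FeCl3 = 2:2): theoretical n(FeCl3) = 0.57545 mol, so theoretical mass = 0.57545 × 162.20 = 93.337 g.
At 66.75% yield, actual mass of FeCl3 = 93.337 × 0.6675 = 62.303 g.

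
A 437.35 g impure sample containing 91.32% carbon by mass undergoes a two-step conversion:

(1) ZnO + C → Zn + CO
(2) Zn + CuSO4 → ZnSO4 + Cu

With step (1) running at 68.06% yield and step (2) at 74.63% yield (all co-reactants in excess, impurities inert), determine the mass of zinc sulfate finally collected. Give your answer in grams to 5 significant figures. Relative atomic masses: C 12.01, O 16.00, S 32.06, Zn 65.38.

Pure C = 437.35 × 0.9132 = 399.388 g.
M(C) = 12.01 g/mol.
M(ZnSO4) = 65.38 + 32.06 + 4(16.00) = 161.44 g/mol.
n(C) = 399.388 / 12.01 = 33.2546 mol.
Step 1 (C:Zn = 1:1): theoretical n(Zn) = 33.2546 mol; at 68.06% yield, n(Zn) = 22.6331 mol.
Step 2 (Zn:ZnSO4 = 1:1): theoretical n(ZnSO4) = 22.6331 mol, so theoretical mass = 22.6331 × 161.44 = 3653.89 g.
At 74.63% yield, actual mass of ZnSO4 = 3653.89 × 0.7463 = 2726.90 g.

2726.9 g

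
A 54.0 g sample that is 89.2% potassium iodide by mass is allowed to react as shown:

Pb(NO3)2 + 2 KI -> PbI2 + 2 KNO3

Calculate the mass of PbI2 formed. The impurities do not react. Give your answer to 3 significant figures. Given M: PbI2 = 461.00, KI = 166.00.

66.9 g

Mass of pure KI = 54.0 g × 0.892 = 48.17 g.
n(KI) = 48.17 g / 166.00 g/mol = 0.2902 mol.
From the equation the KI:PbI2 mole ratio is 2:1, so n(PbI2) = 0.2902 × 1/2 = 0.1451 mol.
Mass of PbI2 = 0.1451 mol × 461.00 g/mol = 66.88 g.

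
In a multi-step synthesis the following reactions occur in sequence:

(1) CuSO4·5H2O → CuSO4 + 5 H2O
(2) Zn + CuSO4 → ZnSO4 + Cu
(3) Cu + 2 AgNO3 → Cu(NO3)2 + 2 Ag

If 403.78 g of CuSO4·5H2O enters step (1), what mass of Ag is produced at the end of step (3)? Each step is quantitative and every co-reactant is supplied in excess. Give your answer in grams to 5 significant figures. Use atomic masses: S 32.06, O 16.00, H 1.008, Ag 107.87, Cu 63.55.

348.88 g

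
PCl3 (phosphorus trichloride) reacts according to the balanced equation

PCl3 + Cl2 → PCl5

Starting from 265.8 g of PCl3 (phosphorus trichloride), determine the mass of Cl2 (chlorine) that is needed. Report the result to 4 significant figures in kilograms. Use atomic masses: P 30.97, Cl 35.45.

0.1372 kg

M(PCl3) = 30.97 + 3(35.45) = 137.32 g/mol.
M(Cl2) = 2(35.45) = 70.90 g/mol.
n(PCl3) = 265.80 g / 137.32 g/mol = 1.9356 mol.
From the equation the PCl3:Cl2 mole ratio is 1:1, so n(Cl2) = 1.9356 × 1/1 = 1.9356 mol.
Mass of Cl2 = 1.9356 mol × 70.90 g/mol = 137.24 g.
Converting to kg: 137.24 g = 0.1372 kg.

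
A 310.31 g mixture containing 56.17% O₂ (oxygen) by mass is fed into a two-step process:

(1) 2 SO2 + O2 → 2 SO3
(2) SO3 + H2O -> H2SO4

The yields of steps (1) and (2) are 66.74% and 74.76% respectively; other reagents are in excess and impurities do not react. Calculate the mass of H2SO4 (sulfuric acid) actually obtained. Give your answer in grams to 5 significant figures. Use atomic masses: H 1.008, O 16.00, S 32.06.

533.09 g

Pure O2 = 310.31 × 0.5617 = 174.301 g.
M(O2) = 2(16.00) = 32.00 g/mol.
M(H2SO4) = 2(1.008) + 32.06 + 4(16.00) = 98.076 g/mol.
n(O2) = 174.301 / 32.00 = 5.44691 mol.
Step 1 (O2:SO3 = 1:2): theoretical n(SO3) = 10.8938 mol; at 66.74% yield, n(SO3) = 7.27054 mol.
Step 2 (SO3:H2SO4 = 1:1): theoretical n(H2SO4) = 7.27054 mol, so theoretical mass = 7.27054 × 98.076 = 713.065 g.
At 74.76% yield, actual mass of H2SO4 = 713.065 × 0.7476 = 533.087 g.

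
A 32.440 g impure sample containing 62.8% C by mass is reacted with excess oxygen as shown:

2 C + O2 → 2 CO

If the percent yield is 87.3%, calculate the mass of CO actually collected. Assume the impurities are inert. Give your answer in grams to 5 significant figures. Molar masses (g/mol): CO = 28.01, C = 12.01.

Pure C available = 32.440 g × 0.628 = 20.3723 g.
n(C) = 20.3723 g / 12.01 g/mol = 1.69628 mol.
From the equation the C:CO mole ratio is 2:2, so n(CO) = 1.69628 × 2/2 = 1.69628 mol.
Mass of CO = 1.69628 mol × 28.01 g/mol = 47.5128 g.
Actual mass collected = 47.5128 g × 0.873 = 41.4787 g.

41.479 g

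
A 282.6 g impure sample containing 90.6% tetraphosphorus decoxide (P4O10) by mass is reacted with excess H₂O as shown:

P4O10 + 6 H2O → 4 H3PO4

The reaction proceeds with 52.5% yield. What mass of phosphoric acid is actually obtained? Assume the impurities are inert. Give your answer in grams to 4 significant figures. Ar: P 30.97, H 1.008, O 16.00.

185.6 g

Pure P4O10 available = 282.6 g × 0.906 = 256.04 g.
M(P4O10) = 4(30.97) + 10(16.00) = 283.88 g/mol.
M(H3PO4) = 3(1.008) + 30.97 + 4(16.00) = 97.994 g/mol.
n(P4O10) = 256.04 g / 283.88 g/mol = 0.90191 mol.
From the equation the P4O10:H3PO4 mole ratio is 1:4, so n(H3PO4) = 0.90191 × 4/1 = 3.6077 mol.
Mass of H3PO4 = 3.6077 mol × 97.994 g/mol = 353.53 g.
Actual mass collected = 353.53 g × 0.525 = 185.60 g.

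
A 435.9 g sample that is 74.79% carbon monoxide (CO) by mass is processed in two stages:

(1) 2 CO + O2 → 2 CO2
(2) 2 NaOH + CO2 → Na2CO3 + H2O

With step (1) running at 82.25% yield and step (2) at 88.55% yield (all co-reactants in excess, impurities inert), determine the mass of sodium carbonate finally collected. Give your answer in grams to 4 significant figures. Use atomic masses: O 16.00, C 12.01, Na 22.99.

898.5 g

Pure CO = 435.9 × 0.7479 = 326.01 g.
M(CO) = 12.01 + 16.00 = 28.01 g/mol.
M(Na2CO3) = 2(22.99) + 12.01 + 3(16.00) = 105.99 g/mol.
n(CO) = 326.01 / 28.01 = 11.639 mol.
Step 1 (CO:CO2 = 2:2): theoretical n(CO2) = 11.639 mol; at 82.25% yield, n(CO2) = 9.5731 mol.
Step 2 (CO2:Na2CO3 = 1:1): theoretical n(Na2CO3) = 9.5731 mol, so theoretical mass = 9.5731 × 105.99 = 1014.7 g.
At 88.55% yield, actual mass of Na2CO3 = 1014.7 × 0.8855 = 898.48 g.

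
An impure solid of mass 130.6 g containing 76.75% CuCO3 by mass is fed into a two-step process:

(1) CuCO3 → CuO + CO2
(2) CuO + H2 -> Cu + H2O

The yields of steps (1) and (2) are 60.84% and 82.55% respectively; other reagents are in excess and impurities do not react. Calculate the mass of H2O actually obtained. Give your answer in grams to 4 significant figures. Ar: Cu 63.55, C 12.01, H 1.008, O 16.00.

Pure CuCO3 = 130.6 × 0.7675 = 100.24 g.
M(CuCO3) = 63.55 + 12.01 + 3(16.00) = 123.56 g/mol.
M(H2O) = 2(1.008) + 16.00 = 18.016 g/mol.
n(CuCO3) = 100.24 / 123.56 = 0.81123 mol.
Step 1 (CuCO3:CuO = 1:1): theoretical n(CuO) = 0.81123 mol; at 60.84% yield, n(CuO) = 0.49355 mol.
Step 2 (CuO:H2O = 1:1): theoretical n(H2O) = 0.49355 mol, so theoretical mass = 0.49355 × 18.016 = 8.8918 g.
At 82.55% yield, actual mass of H2O = 8.8918 × 0.8255 = 7.3402 g.

7.340 g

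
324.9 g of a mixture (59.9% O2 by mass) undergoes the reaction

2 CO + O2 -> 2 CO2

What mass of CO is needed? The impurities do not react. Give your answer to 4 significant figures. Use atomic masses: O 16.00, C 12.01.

Mass of pure O2 = 324.9 g × 0.599 = 194.62 g.
M(O2) = 2(16.00) = 32.00 g/mol.
M(CO) = 12.01 + 16.00 = 28.01 g/mol.
n(O2) = 194.62 g / 32.00 g/mol = 6.0817 mol.
From the equation the O2:CO mole ratio is 1:2, so n(CO) = 6.0817 × 2/1 = 12.163 mol.
Mass of CO = 12.163 mol × 28.01 g/mol = 340.70 g.

340.7 g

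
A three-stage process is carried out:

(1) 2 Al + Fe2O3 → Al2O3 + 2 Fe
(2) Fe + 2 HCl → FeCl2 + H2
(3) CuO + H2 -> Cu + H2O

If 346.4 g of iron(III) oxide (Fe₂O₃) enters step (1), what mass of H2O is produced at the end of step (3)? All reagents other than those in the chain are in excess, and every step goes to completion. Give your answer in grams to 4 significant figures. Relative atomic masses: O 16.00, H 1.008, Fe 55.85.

78.16 g

M(Fe2O3) = 2(55.85) + 3(16.00) = 159.70 g/mol.
M(H2O) = 2(1.008) + 16.00 = 18.016 g/mol.
n(Fe2O3) = 346.4 / 159.70 = 2.1691 mol.
Reaction (1): Fe2O3→Fe ratio 1:2 ⇒ n(Fe) = 4.3381 mol.
Reaction (2): Fe→H2 ratio 1:1 ⇒ n(H2) = 4.3381 mol.
Reaction (3): H2→H2O ratio 1:1 ⇒ n(H2O) = 4.3381 mol.
Mass of H2O = 4.3381 × 18.016 = 78.156 g.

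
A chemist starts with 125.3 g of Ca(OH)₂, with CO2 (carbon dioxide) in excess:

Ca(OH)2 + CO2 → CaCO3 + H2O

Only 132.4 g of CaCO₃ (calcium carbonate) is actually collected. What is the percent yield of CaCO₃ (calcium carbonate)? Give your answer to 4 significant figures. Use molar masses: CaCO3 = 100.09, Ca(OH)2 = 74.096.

78.22 %

n(Ca(OH)2) = 125.30 g / 74.096 g/mol = 1.6910 mol.
From the equation the Ca(OH)2:CaCO3 mole ratio is 1:1, so n(CaCO3) = 1.6910 × 1/1 = 1.6910 mol.
Mass of CaCO3 = 1.6910 mol × 100.09 g/mol = 169.26 g.
This is the theoretical yield. Percent yield = 132.4 g / 169.26 g × 100% = 78.224%.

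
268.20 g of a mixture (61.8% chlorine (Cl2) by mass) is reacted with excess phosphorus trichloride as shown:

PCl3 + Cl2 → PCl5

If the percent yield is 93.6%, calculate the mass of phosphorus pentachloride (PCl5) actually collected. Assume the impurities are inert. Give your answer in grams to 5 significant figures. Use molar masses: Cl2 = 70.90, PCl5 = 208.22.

Pure Cl2 available = 268.20 g × 0.618 = 165.748 g.
n(Cl2) = 165.748 g / 70.90 g/mol = 2.33777 mol.
From the equation the Cl2:PCl5 mole ratio is 1:1, so n(PCl5) = 2.33777 × 1/1 = 2.33777 mol.
Mass of PCl5 = 2.33777 mol × 208.22 g/mol = 486.770 g.
Actual mass collected = 486.770 g × 0.936 = 455.616 g.

455.62 g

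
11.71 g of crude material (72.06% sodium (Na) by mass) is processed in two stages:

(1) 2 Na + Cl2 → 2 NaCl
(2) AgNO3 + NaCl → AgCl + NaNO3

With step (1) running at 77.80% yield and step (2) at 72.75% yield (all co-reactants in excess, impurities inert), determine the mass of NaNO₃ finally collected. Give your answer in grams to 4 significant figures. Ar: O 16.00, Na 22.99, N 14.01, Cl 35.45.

Pure Na = 11.71 × 0.7206 = 8.4382 g.
M(Na) = 22.99 g/mol.
M(NaNO3) = 22.99 + 14.01 + 3(16.00) = 85.00 g/mol.
n(Na) = 8.4382 / 22.99 = 0.36704 mol.
Step 1 (Na:NaCl = 2:2): theoretical n(NaCl) = 0.36704 mol; at 77.80% yield, n(NaCl) = 0.28556 mol.
Step 2 (NaCl:NaNO3 = 1:1): theoretical n(NaNO3) = 0.28556 mol, so theoretical mass = 0.28556 × 85.00 = 24.272 g.
At 72.75% yield, actual mass of NaNO3 = 24.272 × 0.7275 = 17.658 g.

17.66 g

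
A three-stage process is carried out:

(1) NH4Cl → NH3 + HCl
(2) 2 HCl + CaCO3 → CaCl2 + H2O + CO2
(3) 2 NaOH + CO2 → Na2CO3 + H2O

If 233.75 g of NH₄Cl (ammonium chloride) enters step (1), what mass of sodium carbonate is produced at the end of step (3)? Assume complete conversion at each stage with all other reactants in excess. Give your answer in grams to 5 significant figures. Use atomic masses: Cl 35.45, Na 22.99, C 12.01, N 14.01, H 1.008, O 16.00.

231.58 g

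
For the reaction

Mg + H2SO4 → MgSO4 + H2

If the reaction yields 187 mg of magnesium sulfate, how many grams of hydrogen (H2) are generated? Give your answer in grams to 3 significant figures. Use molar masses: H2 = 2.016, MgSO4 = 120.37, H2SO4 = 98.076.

Convert: 187 mg = 0.1870 g.
n(MgSO4) = 0.1870 g / 120.37 g/mol = 0.001554 mol.
From the equation the MgSO4:H2 mole ratio is 1:1, so n(H2) = 0.001554 × 1/1 = 0.001554 mol.
Mass of H2 = 0.001554 mol × 2.016 g/mol = 0.003132 g.

0.00313 g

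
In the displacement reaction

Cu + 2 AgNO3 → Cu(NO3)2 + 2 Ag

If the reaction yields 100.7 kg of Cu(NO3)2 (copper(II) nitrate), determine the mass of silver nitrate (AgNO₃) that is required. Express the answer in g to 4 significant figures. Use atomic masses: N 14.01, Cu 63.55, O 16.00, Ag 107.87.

M(Cu(NO3)2) = 63.55 + 2(14.01) + 6(16.00) = 187.57 g/mol.
M(AgNO3) = 107.87 + 14.01 + 3(16.00) = 169.88 g/mol.
Convert: 100.7 kg = 100700 g.
n(Cu(NO3)2) = 100700 g / 187.57 g/mol = 536.87 mol.
From the equation the Cu(NO3)2:AgNO3 mole ratio is 1:2, so n(AgNO3) = 536.87 × 2/1 = 1073.7 mol.
Mass of AgNO3 = 1073.7 mol × 169.88 g/mol = 182410 g.

182400 g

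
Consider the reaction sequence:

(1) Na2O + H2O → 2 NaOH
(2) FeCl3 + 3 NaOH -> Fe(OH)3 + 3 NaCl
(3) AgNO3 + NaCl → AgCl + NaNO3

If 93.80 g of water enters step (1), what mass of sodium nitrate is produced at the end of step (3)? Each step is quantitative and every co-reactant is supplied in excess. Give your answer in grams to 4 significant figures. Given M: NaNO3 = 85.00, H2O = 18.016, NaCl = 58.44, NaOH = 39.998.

n(H2O) = 93.80 / 18.016 = 5.2065 mol.
Reaction (1): H2O→NaOH ratio 1:2 ⇒ n(NaOH) = 10.413 mol.
Reaction (2): NaOH→NaCl ratio 3:3 ⇒ n(NaCl) = 10.413 mol.
Reaction (3): NaCl→NaNO3 ratio 1:1 ⇒ n(NaNO3) = 10.413 mol.
Mass of NaNO3 = 10.413 × 85.00 = 885.10 g.

885.1 g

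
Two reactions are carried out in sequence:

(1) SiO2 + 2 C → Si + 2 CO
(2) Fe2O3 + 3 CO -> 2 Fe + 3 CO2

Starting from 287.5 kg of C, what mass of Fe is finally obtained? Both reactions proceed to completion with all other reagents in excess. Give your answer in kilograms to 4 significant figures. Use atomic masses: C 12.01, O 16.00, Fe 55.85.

M(C) = 12.01 g/mol.
M(Fe) = 55.85 g/mol.
287.5 kg = 287500 g.
n(C) = 287500 / 12.01 = 23938 mol.
Step 1 gives a 2:2 ratio of C to CO, so n(CO) = 23938 mol.
In step 2 the CO:Fe ratio is 3:2, so n(Fe) = 15959 mol.
Mass of Fe = 15959 × 55.85 = 891310 g = 891.3 kg.

891.3 kg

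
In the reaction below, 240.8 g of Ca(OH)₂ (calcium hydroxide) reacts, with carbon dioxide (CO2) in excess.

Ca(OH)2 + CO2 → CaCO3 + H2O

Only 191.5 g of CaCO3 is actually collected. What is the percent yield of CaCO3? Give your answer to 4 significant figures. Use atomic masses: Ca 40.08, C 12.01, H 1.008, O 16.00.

M(Ca(OH)2) = 40.08 + 2(16.00) + 2(1.008) = 74.096 g/mol.
M(CaCO3) = 40.08 + 12.01 + 3(16.00) = 100.09 g/mol.
n(Ca(OH)2) = 240.80 g / 74.096 g/mol = 3.2498 mol.
From the equation the Ca(OH)2:CaCO3 mole ratio is 1:1, so n(CaCO3) = 3.2498 × 1/1 = 3.2498 mol.
Mass of CaCO3 = 3.2498 mol × 100.09 g/mol = 325.28 g.
This is the theoretical yield. Percent yield = 191.5 g / 325.28 g × 100% = 58.873%.

58.87 %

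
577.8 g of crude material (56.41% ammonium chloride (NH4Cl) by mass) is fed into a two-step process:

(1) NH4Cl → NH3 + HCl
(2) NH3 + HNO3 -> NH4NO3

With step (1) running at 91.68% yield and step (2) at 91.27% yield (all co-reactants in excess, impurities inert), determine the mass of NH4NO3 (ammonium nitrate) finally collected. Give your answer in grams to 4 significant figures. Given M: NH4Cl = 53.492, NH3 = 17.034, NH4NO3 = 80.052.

Pure NH4Cl = 577.8 × 0.5641 = 325.94 g.
n(NH4Cl) = 325.94 / 53.492 = 6.0932 mol.
Step 1 (NH4Cl:NH3 = 1:1): theoretical n(NH3) = 6.0932 mol; at 91.68% yield, n(NH3) = 5.5862 mol.
Step 2 (NH3:NH4NO3 = 1:1): theoretical n(NH4NO3) = 5.5862 mol, so theoretical mass = 5.5862 × 80.052 = 447.19 g.
At 91.27% yield, actual mass of NH4NO3 = 447.19 × 0.9127 = 408.15 g.

408.1 g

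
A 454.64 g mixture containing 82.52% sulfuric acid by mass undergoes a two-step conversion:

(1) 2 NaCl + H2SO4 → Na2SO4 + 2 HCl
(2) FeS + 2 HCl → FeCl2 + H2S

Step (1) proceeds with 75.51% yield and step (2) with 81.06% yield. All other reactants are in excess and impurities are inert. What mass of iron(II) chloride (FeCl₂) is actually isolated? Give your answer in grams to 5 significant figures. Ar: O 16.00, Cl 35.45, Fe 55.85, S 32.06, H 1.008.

Pure H2SO4 = 454.64 × 0.8252 = 375.169 g.
M(H2SO4) = 2(1.008) + 32.06 + 4(16.00) = 98.076 g/mol.
M(FeCl2) = 55.85 + 2(35.45) = 126.75 g/mol.
n(H2SO4) = 375.169 / 98.076 = 3.82529 mol.
Step 1 (H2SO4:HCl = 1:2): theoretical n(HCl) = 7.65058 mol; at 75.51% yield, n(HCl) = 5.77695 mol.
Step 2 (HCl:FeCl2 = 2:1): theoretical n(FeCl2) = 2.88847 mol, so theoretical mass = 2.88847 × 126.75 = 366.114 g.
At 81.06% yield, actual mass of FeCl2 = 366.114 × 0.8106 = 296.772 g.

296.77 g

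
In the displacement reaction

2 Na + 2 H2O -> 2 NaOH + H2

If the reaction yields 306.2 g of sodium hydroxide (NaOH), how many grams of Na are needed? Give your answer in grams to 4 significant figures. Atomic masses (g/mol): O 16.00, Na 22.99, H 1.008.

176.0 g

M(NaOH) = 22.99 + 16.00 + 1.008 = 39.998 g/mol.
M(Na) = 22.99 g/mol.
n(NaOH) = 306.20 g / 39.998 g/mol = 7.6554 mol.
From the equation the NaOH:Na mole ratio is 2:2, so n(Na) = 7.6554 × 2/2 = 7.6554 mol.
Mass of Na = 7.6554 mol × 22.99 g/mol = 176.00 g.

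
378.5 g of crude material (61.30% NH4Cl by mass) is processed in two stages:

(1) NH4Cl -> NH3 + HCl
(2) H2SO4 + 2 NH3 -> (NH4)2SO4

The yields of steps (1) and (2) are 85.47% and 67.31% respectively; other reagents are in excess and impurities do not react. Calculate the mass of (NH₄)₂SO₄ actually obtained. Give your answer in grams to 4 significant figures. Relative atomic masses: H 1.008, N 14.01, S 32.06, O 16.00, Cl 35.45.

Pure NH4Cl = 378.5 × 0.6130 = 232.02 g.
M(NH4Cl) = 14.01 + 4(1.008) + 35.45 = 53.492 g/mol.
M((NH4)2SO4) = 2(14.01) + 8(1.008) + 32.06 + 4(16.00) = 132.144 g/mol.
n(NH4Cl) = 232.02 / 53.492 = 4.3375 mol.
Step 1 (NH4Cl:NH3 = 1:1): theoretical n(NH3) = 4.3375 mol; at 85.47% yield, n(NH3) = 3.7072 mol.
Step 2 (NH3:(NH4)2SO4 = 2:1): theoretical n((NH4)2SO4) = 1.8536 mol, so theoretical mass = 1.8536 × 132.144 = 244.95 g.
At 67.31% yield, actual mass of (NH4)2SO4 = 244.95 × 0.6731 = 164.87 g.

164.9 g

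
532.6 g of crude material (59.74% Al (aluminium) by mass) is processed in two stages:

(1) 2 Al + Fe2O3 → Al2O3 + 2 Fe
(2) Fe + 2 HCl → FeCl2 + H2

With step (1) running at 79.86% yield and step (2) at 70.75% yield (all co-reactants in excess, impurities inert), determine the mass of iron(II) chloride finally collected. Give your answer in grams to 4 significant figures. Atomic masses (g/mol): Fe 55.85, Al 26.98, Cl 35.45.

844.6 g

Pure Al = 532.6 × 0.5974 = 318.18 g.
M(Al) = 26.98 g/mol.
M(FeCl2) = 55.85 + 2(35.45) = 126.75 g/mol.
n(Al) = 318.18 / 26.98 = 11.793 mol.
Step 1 (Al:Fe = 2:2): theoretical n(Fe) = 11.793 mol; at 79.86% yield, n(Fe) = 9.4179 mol.
Step 2 (Fe:FeCl2 = 1:1): theoretical n(FeCl2) = 9.4179 mol, so theoretical mass = 9.4179 × 126.75 = 1193.7 g.
At 70.75% yield, actual mass of FeCl2 = 1193.7 × 0.7075 = 844.56 g.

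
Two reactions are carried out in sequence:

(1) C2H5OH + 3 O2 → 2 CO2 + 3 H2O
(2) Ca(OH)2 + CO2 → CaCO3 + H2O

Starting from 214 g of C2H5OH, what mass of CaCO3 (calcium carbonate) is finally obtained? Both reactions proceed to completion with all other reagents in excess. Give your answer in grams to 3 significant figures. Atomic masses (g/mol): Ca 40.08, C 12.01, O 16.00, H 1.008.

930 g

M(C2H5OH) = 2(12.01) + 6(1.008) + 16.00 = 46.068 g/mol.
M(CaCO3) = 40.08 + 12.01 + 3(16.00) = 100.09 g/mol.
n(C2H5OH) = 214.0 / 46.068 = 4.645 mol.
Step 1 gives a 1:2 ratio of C2H5OH to CO2, so n(CO2) = 9.291 mol.
In step 2 the CO2:CaCO3 ratio is 1:1, so n(CaCO3) = 9.291 mol.
Mass of CaCO3 = 9.291 × 100.09 = 929.9 g.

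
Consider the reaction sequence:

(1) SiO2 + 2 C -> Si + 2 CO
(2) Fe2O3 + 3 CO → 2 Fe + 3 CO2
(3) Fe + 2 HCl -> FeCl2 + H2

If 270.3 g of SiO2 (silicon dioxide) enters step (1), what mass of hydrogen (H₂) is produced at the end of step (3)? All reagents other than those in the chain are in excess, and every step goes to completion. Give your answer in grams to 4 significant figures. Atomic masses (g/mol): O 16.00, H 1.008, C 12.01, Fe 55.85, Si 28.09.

12.09 g

M(SiO2) = 28.09 + 2(16.00) = 60.09 g/mol.
M(H2) = 2(1.008) = 2.016 g/mol.
n(SiO2) = 270.3 / 60.09 = 4.4983 mol.
Reaction (1): SiO2→CO ratio 1:2 ⇒ n(CO) = 8.9965 mol.
Reaction (2): CO→Fe ratio 3:2 ⇒ n(Fe) = 5.9977 mol.
Reaction (3): Fe→H2 ratio 1:1 ⇒ n(H2) = 5.9977 mol.
Mass of H2 = 5.9977 × 2.016 = 12.091 g.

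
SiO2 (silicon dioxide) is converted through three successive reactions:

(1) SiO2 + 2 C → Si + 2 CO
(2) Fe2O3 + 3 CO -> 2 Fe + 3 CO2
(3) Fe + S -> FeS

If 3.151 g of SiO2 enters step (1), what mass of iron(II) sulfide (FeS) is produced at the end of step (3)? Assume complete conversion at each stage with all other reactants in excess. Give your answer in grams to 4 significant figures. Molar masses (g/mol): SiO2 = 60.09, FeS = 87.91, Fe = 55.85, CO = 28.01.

n(SiO2) = 3.151 / 60.09 = 0.052438 mol.
Reaction (1): SiO2→CO ratio 1:2 ⇒ n(CO) = 0.10488 mol.
Reaction (2): CO→Fe ratio 3:2 ⇒ n(Fe) = 0.069917 mol.
Reaction (3): Fe→FeS ratio 1:1 ⇒ n(FeS) = 0.069917 mol.
Mass of FeS = 0.069917 × 87.91 = 6.1464 g.

6.146 g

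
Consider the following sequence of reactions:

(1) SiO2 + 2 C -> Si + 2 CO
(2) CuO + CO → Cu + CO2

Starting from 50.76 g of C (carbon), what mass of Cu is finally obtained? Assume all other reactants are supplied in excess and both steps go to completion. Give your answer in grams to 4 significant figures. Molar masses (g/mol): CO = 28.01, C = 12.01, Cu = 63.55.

268.6 g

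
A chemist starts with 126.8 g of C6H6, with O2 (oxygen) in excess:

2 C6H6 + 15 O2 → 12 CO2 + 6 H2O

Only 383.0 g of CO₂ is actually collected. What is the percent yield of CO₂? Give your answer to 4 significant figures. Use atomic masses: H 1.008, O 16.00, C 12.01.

M(C6H6) = 6(12.01) + 6(1.008) = 78.108 g/mol.
M(CO2) = 12.01 + 2(16.00) = 44.01 g/mol.
n(C6H6) = 126.80 g / 78.108 g/mol = 1.6234 mol.
From the equation the C6H6:CO2 mole ratio is 2:12, so n(CO2) = 1.6234 × 12/2 = 9.7404 mol.
Mass of CO2 = 9.7404 mol × 44.01 g/mol = 428.67 g.
This is the theoretical yield. Percent yield = 383.0 g / 428.67 g × 100% = 89.345%.

89.35 %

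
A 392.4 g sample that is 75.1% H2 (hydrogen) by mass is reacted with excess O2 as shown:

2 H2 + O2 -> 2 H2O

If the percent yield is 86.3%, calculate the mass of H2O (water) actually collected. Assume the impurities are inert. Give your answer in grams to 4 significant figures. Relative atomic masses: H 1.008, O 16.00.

2273 g

Pure H2 available = 392.4 g × 0.751 = 294.69 g.
M(H2) = 2(1.008) = 2.016 g/mol.
M(H2O) = 2(1.008) + 16.00 = 18.016 g/mol.
n(H2) = 294.69 g / 2.016 g/mol = 146.18 mol.
From the equation the H2:H2O mole ratio is 2:2, so n(H2O) = 146.18 × 2/2 = 146.18 mol.
Mass of H2O = 146.18 mol × 18.016 g/mol = 2633.5 g.
Actual mass collected = 2633.5 g × 0.863 = 2272.7 g.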